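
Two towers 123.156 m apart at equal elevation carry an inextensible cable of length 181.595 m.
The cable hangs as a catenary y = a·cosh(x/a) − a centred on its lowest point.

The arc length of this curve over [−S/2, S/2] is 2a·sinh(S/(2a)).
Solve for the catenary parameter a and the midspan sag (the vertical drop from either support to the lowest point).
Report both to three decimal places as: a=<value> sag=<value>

seed: a₀ = √(S³/(24(L−S))) = √(123.156³/(24·58.439)) = 36.494411
iter 1: u=1.687327  f(a)=+8.906e+00  f'(a)=-4.212e+00  a ← 36.494411 − (+8.906e+00/-4.212e+00) = 38.608699
iter 2: u=1.594926  f(a)=+8.326e-01  f'(a)=-3.458e+00  a ← 38.608699 − (+8.326e-01/-3.458e+00) = 38.849447
iter 3: u=1.585042  f(a)=+8.934e-03  f'(a)=-3.384e+00  a ← 38.849447 − (+8.934e-03/-3.384e+00) = 38.852086
iter 4: u=1.584934  f(a)=+1.053e-06  f'(a)=-3.384e+00  a ← 38.852086 − (+1.053e-06/-3.384e+00) = 38.852087
iter 5: u=1.584934  f(a)=-2.842e-14  f'(a)=-3.384e+00  a ← 38.852087 − (-2.842e-14/-3.384e+00) = 38.852087
converged: |Δa| < 1e-12 after 5 iterations
sag = a·(cosh(S/(2a)) − 1) = 38.852087·(cosh(1.584934) − 1) = 59.908587
T_max/T_min = cosh(S/(2a)) = 2.541966

a=38.852 sag=59.909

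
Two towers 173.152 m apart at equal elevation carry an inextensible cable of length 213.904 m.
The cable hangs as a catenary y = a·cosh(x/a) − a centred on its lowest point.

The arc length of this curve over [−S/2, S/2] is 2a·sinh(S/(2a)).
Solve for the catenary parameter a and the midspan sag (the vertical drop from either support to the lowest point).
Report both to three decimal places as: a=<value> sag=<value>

a=75.299 sag=55.501

seed: a₀ = √(S³/(24(L−S))) = √(173.152³/(24·40.752)) = 72.855306
iter 1: u=1.188328  f(a)=+2.976e+00  f'(a)=-1.285e+00  a ← 72.855306 − (+2.976e+00/-1.285e+00) = 75.171507
iter 2: u=1.151713  f(a)=+1.478e-01  f'(a)=-1.160e+00  a ← 75.171507 − (+1.478e-01/-1.160e+00) = 75.298921
iter 3: u=1.149764  f(a)=+4.068e-04  f'(a)=-1.154e+00  a ← 75.298921 − (+4.068e-04/-1.154e+00) = 75.299274
iter 4: u=1.149759  f(a)=+3.101e-09  f'(a)=-1.154e+00  a ← 75.299274 − (+3.101e-09/-1.154e+00) = 75.299274
iter 5: u=1.149759  f(a)=+0.000e+00  f'(a)=-1.154e+00  a ← 75.299274 − (+0.000e+00/-1.154e+00) = 75.299274
converged: |Δa| < 1e-12 after 5 iterations
sag = a·(cosh(S/(2a)) − 1) = 75.299274·(cosh(1.149759) − 1) = 55.500997
T_max/T_min = cosh(S/(2a)) = 1.737072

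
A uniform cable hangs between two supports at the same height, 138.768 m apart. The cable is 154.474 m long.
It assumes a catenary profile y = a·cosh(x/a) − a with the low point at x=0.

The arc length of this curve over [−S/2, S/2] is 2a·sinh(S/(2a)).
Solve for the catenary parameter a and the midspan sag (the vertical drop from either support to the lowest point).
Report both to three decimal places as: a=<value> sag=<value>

seed: a₀ = √(S³/(24(L−S))) = √(138.768³/(24·15.706)) = 84.196798
iter 1: u=0.824069  f(a)=+5.420e-01  f'(a)=-3.990e-01  a ← 84.196798 − (+5.420e-01/-3.990e-01) = 85.555057
iter 2: u=0.810987  f(a)=+1.339e-02  f'(a)=-3.795e-01  a ← 85.555057 − (+1.339e-02/-3.795e-01) = 85.590347
iter 3: u=0.810652  f(a)=+8.639e-06  f'(a)=-3.790e-01  a ← 85.590347 − (+8.639e-06/-3.790e-01) = 85.590369
iter 4: u=0.810652  f(a)=+3.581e-12  f'(a)=-3.790e-01  a ← 85.590369 − (+3.581e-12/-3.790e-01) = 85.590369
converged: |Δa| < 1e-12 after 4 iterations
sag = a·(cosh(S/(2a)) − 1) = 85.590369·(cosh(0.810652) − 1) = 29.697381
T_max/T_min = cosh(S/(2a)) = 1.346971

a=85.590 sag=29.697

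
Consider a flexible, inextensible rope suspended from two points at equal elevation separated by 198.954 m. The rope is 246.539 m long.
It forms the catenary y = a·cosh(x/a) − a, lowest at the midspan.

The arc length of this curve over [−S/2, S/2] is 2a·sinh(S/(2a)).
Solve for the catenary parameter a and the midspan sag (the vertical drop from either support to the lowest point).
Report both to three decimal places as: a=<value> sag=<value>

seed: a₀ = √(S³/(24(L−S))) = √(198.954³/(24·47.585)) = 83.040194
iter 1: u=1.197938  f(a)=+3.533e+00  f'(a)=-1.319e+00  a ← 83.040194 − (+3.533e+00/-1.319e+00) = 85.718623
iter 2: u=1.160506  f(a)=+1.782e-01  f'(a)=-1.189e+00  a ← 85.718623 − (+1.782e-01/-1.189e+00) = 85.868432
iter 3: u=1.158482  f(a)=+5.061e-04  f'(a)=-1.182e+00  a ← 85.868432 − (+5.061e-04/-1.182e+00) = 85.868860
iter 4: u=1.158476  f(a)=+4.111e-09  f'(a)=-1.182e+00  a ← 85.868860 − (+4.111e-09/-1.182e+00) = 85.868860
iter 5: u=1.158476  f(a)=+0.000e+00  f'(a)=-1.182e+00  a ← 85.868860 − (+0.000e+00/-1.182e+00) = 85.868860
converged: |Δa| < 1e-12 after 5 iterations
sag = a·(cosh(S/(2a)) − 1) = 85.868860·(cosh(1.158476) − 1) = 64.360400
T_max/T_min = cosh(S/(2a)) = 1.749520

a=85.869 sag=64.360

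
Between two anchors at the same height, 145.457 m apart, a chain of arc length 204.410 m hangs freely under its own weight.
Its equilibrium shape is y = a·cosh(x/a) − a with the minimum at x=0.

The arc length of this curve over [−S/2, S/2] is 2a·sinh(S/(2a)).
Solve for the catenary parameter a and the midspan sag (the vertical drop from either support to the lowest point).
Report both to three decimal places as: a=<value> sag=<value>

seed: a₀ = √(S³/(24(L−S))) = √(145.457³/(24·58.953)) = 46.638370
iter 1: u=1.559413  f(a)=+7.597e+00  f'(a)=-3.199e+00  a ← 46.638370 − (+7.597e+00/-3.199e+00) = 49.013490
iter 2: u=1.483847  f(a)=+6.189e-01  f'(a)=-2.697e+00  a ← 49.013490 − (+6.189e-01/-2.697e+00) = 49.242984
iter 3: u=1.476931  f(a)=+4.913e-03  f'(a)=-2.654e+00  a ← 49.242984 − (+4.913e-03/-2.654e+00) = 49.244835
iter 4: u=1.476876  f(a)=+3.150e-07  f'(a)=-2.654e+00  a ← 49.244835 − (+3.150e-07/-2.654e+00) = 49.244835
iter 5: u=1.476876  f(a)=-2.842e-14  f'(a)=-2.654e+00  a ← 49.244835 − (-2.842e-14/-2.654e+00) = 49.244835
converged: |Δa| < 1e-12 after 5 iterations
sag = a·(cosh(S/(2a)) − 1) = 49.244835·(cosh(1.476876) − 1) = 64.205223
T_max/T_min = cosh(S/(2a)) = 2.303796

a=49.245 sag=64.205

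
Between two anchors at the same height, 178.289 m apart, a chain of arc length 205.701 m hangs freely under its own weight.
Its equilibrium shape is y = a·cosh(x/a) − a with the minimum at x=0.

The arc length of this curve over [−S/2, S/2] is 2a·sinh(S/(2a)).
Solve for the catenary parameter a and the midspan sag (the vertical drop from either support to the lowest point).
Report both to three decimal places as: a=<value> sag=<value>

a=94.882 sag=45.049

seed: a₀ = √(S³/(24(L−S))) = √(178.289³/(24·27.412)) = 92.813434
iter 1: u=0.960470  f(a)=+1.293e+00  f'(a)=-6.470e-01  a ← 92.813434 − (+1.293e+00/-6.470e-01) = 94.811109
iter 2: u=0.940233  f(a)=+4.291e-02  f'(a)=-6.047e-01  a ← 94.811109 − (+4.291e-02/-6.047e-01) = 94.882067
iter 3: u=0.939529  f(a)=+5.088e-05  f'(a)=-6.033e-01  a ← 94.882067 − (+5.088e-05/-6.033e-01) = 94.882151
iter 4: u=0.939529  f(a)=+7.174e-11  f'(a)=-6.033e-01  a ← 94.882151 − (+7.174e-11/-6.033e-01) = 94.882151
iter 5: u=0.939529  f(a)=+0.000e+00  f'(a)=-6.033e-01  a ← 94.882151 − (+0.000e+00/-6.033e-01) = 94.882151
converged: |Δa| < 1e-12 after 5 iterations
sag = a·(cosh(S/(2a)) − 1) = 94.882151·(cosh(0.939529) − 1) = 45.049432
T_max/T_min = cosh(S/(2a)) = 1.474794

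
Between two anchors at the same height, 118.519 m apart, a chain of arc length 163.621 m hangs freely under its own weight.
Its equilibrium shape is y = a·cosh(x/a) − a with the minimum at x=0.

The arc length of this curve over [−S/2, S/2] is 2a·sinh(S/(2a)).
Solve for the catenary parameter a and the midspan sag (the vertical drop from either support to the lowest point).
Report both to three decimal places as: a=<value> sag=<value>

seed: a₀ = √(S³/(24(L−S))) = √(118.519³/(24·45.102)) = 39.217368
iter 1: u=1.511052  f(a)=+5.438e+00  f'(a)=-2.870e+00  a ← 39.217368 − (+5.438e+00/-2.870e+00) = 41.112167
iter 2: u=1.441410  f(a)=+4.190e-01  f'(a)=-2.443e+00  a ← 41.112167 − (+4.190e-01/-2.443e+00) = 41.283636
iter 3: u=1.435423  f(a)=+2.945e-03  f'(a)=-2.409e+00  a ← 41.283636 − (+2.945e-03/-2.409e+00) = 41.284858
iter 4: u=1.435381  f(a)=+1.478e-07  f'(a)=-2.409e+00  a ← 41.284858 − (+1.478e-07/-2.409e+00) = 41.284859
iter 5: u=1.435381  f(a)=+0.000e+00  f'(a)=-2.409e+00  a ← 41.284859 − (+0.000e+00/-2.409e+00) = 41.284859
converged: |Δa| < 1e-12 after 5 iterations
sag = a·(cosh(S/(2a)) − 1) = 41.284859·(cosh(1.435381) − 1) = 50.352456
T_max/T_min = cosh(S/(2a)) = 2.219635

a=41.285 sag=50.352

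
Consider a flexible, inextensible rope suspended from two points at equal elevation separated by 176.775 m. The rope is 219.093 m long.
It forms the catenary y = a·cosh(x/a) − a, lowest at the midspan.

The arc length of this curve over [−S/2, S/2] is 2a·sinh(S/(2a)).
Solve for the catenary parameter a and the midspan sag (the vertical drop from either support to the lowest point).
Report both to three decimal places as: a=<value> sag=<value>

seed: a₀ = √(S³/(24(L−S))) = √(176.775³/(24·42.318)) = 73.750179
iter 1: u=1.198472  f(a)=+3.145e+00  f'(a)=-1.321e+00  a ← 73.750179 − (+3.145e+00/-1.321e+00) = 76.130863
iter 2: u=1.160994  f(a)=+1.587e-01  f'(a)=-1.191e+00  a ← 76.130863 − (+1.587e-01/-1.191e+00) = 76.264141
iter 3: u=1.158965  f(a)=+4.517e-04  f'(a)=-1.184e+00  a ← 76.264141 − (+4.517e-04/-1.184e+00) = 76.264523
iter 4: u=1.158960  f(a)=+3.682e-09  f'(a)=-1.184e+00  a ← 76.264523 − (+3.682e-09/-1.184e+00) = 76.264523
iter 5: u=1.158960  f(a)=-5.684e-14  f'(a)=-1.184e+00  a ← 76.264523 − (-5.684e-14/-1.184e+00) = 76.264523
converged: |Δa| < 1e-12 after 5 iterations
sag = a·(cosh(S/(2a)) − 1) = 76.264523·(cosh(1.158960) − 1) = 57.214738
T_max/T_min = cosh(S/(2a)) = 1.750214

a=76.265 sag=57.215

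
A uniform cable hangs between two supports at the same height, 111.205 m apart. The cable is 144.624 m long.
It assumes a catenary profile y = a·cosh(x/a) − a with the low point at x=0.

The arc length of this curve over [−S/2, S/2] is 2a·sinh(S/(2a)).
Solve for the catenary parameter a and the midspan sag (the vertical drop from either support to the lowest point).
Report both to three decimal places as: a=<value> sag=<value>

a=43.159 sag=41.054

seed: a₀ = √(S³/(24(L−S))) = √(111.205³/(24·33.419)) = 41.407988
iter 1: u=1.342796  f(a)=+3.146e+00  f'(a)=-1.925e+00  a ← 41.407988 − (+3.146e+00/-1.925e+00) = 43.042406
iter 2: u=1.291807  f(a)=+1.958e-01  f'(a)=-1.692e+00  a ← 43.042406 − (+1.958e-01/-1.692e+00) = 43.158161
iter 3: u=1.288343  f(a)=+8.704e-04  f'(a)=-1.677e+00  a ← 43.158161 − (+8.704e-04/-1.677e+00) = 43.158680
iter 4: u=1.288327  f(a)=+1.737e-08  f'(a)=-1.677e+00  a ← 43.158680 − (+1.737e-08/-1.677e+00) = 43.158680
iter 5: u=1.288327  f(a)=+5.684e-14  f'(a)=-1.677e+00  a ← 43.158680 − (+5.684e-14/-1.677e+00) = 43.158680
converged: |Δa| < 1e-12 after 5 iterations
sag = a·(cosh(S/(2a)) − 1) = 43.158680·(cosh(1.288327) − 1) = 41.053534
T_max/T_min = cosh(S/(2a)) = 1.951223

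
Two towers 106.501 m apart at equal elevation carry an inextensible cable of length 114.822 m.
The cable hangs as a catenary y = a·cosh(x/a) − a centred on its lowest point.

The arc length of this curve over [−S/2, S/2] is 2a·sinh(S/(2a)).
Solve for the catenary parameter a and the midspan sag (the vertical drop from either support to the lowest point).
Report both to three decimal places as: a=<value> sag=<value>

a=78.670 sag=18.721

seed: a₀ = √(S³/(24(L−S))) = √(106.501³/(24·8.321)) = 77.774485
iter 1: u=0.684678  f(a)=+1.972e-01  f'(a)=-2.242e-01  a ← 77.774485 − (+1.972e-01/-2.242e-01) = 78.654273
iter 2: u=0.677020  f(a)=+3.397e-03  f'(a)=-2.165e-01  a ← 78.654273 − (+3.397e-03/-2.165e-01) = 78.669960
iter 3: u=0.676885  f(a)=+1.047e-06  f'(a)=-2.164e-01  a ← 78.669960 − (+1.047e-06/-2.164e-01) = 78.669965
iter 4: u=0.676885  f(a)=+1.137e-13  f'(a)=-2.164e-01  a ← 78.669965 − (+1.137e-13/-2.164e-01) = 78.669965
converged: |Δa| < 1e-12 after 4 iterations
sag = a·(cosh(S/(2a)) − 1) = 78.669965·(cosh(0.676885) − 1) = 18.720929
T_max/T_min = cosh(S/(2a)) = 1.237968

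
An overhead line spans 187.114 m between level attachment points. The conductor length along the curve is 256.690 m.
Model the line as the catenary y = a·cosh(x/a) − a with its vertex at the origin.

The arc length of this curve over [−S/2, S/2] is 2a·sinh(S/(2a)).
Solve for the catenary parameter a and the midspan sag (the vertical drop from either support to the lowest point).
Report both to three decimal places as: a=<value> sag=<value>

a=65.868 sag=78.392

seed: a₀ = √(S³/(24(L−S))) = √(187.114³/(24·69.576)) = 62.636009
iter 1: u=1.493662  f(a)=+8.187e+00  f'(a)=-2.758e+00  a ← 62.636009 − (+8.187e+00/-2.758e+00) = 65.603882
iter 2: u=1.426089  f(a)=+6.178e-01  f'(a)=-2.356e+00  a ← 65.603882 − (+6.178e-01/-2.356e+00) = 65.866070
iter 3: u=1.420413  f(a)=+4.154e-03  f'(a)=-2.325e+00  a ← 65.866070 − (+4.154e-03/-2.325e+00) = 65.867857
iter 4: u=1.420374  f(a)=+1.905e-07  f'(a)=-2.325e+00  a ← 65.867857 − (+1.905e-07/-2.325e+00) = 65.867857
iter 5: u=1.420374  f(a)=+0.000e+00  f'(a)=-2.325e+00  a ← 65.867857 − (+0.000e+00/-2.325e+00) = 65.867857
converged: |Δa| < 1e-12 after 5 iterations
sag = a·(cosh(S/(2a)) − 1) = 65.867857·(cosh(1.420374) − 1) = 78.392372
T_max/T_min = cosh(S/(2a)) = 2.190146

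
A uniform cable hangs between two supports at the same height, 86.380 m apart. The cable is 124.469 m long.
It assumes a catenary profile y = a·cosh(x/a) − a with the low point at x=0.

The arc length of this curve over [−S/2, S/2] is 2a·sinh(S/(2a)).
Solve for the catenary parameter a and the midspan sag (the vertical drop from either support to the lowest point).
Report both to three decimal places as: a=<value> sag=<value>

seed: a₀ = √(S³/(24(L−S))) = √(86.380³/(24·38.089)) = 26.553049
iter 1: u=1.626555  f(a)=+5.368e+00  f'(a)=-3.703e+00  a ← 26.553049 − (+5.368e+00/-3.703e+00) = 28.002559
iter 2: u=1.542359  f(a)=+4.709e-01  f'(a)=-3.080e+00  a ← 28.002559 − (+4.709e-01/-3.080e+00) = 28.155466
iter 3: u=1.533983  f(a)=+4.393e-03  f'(a)=-3.022e+00  a ← 28.155466 − (+4.393e-03/-3.022e+00) = 28.156919
iter 4: u=1.533904  f(a)=+3.903e-07  f'(a)=-3.022e+00  a ← 28.156919 − (+3.903e-07/-3.022e+00) = 28.156919
iter 5: u=1.533904  f(a)=+1.421e-14  f'(a)=-3.022e+00  a ← 28.156919 − (+1.421e-14/-3.022e+00) = 28.156919
converged: |Δa| < 1e-12 after 5 iterations
sag = a·(cosh(S/(2a)) − 1) = 28.156919·(cosh(1.533904) − 1) = 40.150804
T_max/T_min = cosh(S/(2a)) = 2.425966

a=28.157 sag=40.151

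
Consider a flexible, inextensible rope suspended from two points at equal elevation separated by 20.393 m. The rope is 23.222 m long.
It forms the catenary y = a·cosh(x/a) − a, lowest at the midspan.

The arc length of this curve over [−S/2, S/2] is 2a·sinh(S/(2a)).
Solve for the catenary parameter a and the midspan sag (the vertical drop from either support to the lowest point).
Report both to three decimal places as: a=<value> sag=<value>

a=11.402 sag=4.871

seed: a₀ = √(S³/(24(L−S))) = √(20.393³/(24·2.829)) = 11.176339
iter 1: u=0.912329  f(a)=+1.201e-01  f'(a)=-5.497e-01  a ← 11.176339 − (+1.201e-01/-5.497e-01) = 11.394831
iter 2: u=0.894836  f(a)=+3.612e-03  f'(a)=-5.170e-01  a ← 11.394831 − (+3.612e-03/-5.170e-01) = 11.401817
iter 3: u=0.894287  f(a)=+3.492e-06  f'(a)=-5.160e-01  a ← 11.401817 − (+3.492e-06/-5.160e-01) = 11.401824
iter 4: u=0.894287  f(a)=+3.272e-12  f'(a)=-5.160e-01  a ← 11.401824 − (+3.272e-12/-5.160e-01) = 11.401824
converged: |Δa| < 1e-12 after 4 iterations
sag = a·(cosh(S/(2a)) − 1) = 11.401824·(cosh(0.894287) − 1) = 4.871372
T_max/T_min = cosh(S/(2a)) = 1.427245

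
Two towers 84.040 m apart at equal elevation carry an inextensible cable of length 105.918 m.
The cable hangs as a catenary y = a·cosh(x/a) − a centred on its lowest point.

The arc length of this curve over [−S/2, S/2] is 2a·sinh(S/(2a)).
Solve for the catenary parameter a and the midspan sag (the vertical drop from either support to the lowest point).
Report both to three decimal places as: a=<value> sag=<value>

seed: a₀ = √(S³/(24(L−S))) = √(84.040³/(24·21.878)) = 33.621697
iter 1: u=1.249788  f(a)=+1.774e+00  f'(a)=-1.516e+00  a ← 33.621697 − (+1.774e+00/-1.516e+00) = 34.791318
iter 2: u=1.207773  f(a)=+9.675e-02  f'(a)=-1.355e+00  a ← 34.791318 − (+9.675e-02/-1.355e+00) = 34.862720
iter 3: u=1.205299  f(a)=+3.247e-04  f'(a)=-1.346e+00  a ← 34.862720 − (+3.247e-04/-1.346e+00) = 34.862961
iter 4: u=1.205291  f(a)=+3.684e-09  f'(a)=-1.346e+00  a ← 34.862961 − (+3.684e-09/-1.346e+00) = 34.862961
iter 5: u=1.205291  f(a)=+0.000e+00  f'(a)=-1.346e+00  a ← 34.862961 − (+0.000e+00/-1.346e+00) = 34.862961
converged: |Δa| < 1e-12 after 5 iterations
sag = a·(cosh(S/(2a)) − 1) = 34.862961·(cosh(1.205291) − 1) = 28.541153
T_max/T_min = cosh(S/(2a)) = 1.818667

a=34.863 sag=28.541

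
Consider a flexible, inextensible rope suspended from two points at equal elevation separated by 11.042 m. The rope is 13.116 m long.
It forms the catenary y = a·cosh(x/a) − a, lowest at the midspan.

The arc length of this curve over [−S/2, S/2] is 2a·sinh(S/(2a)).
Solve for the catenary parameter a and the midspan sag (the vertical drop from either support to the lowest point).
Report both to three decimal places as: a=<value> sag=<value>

seed: a₀ = √(S³/(24(L−S))) = √(11.042³/(24·2.074)) = 5.200698
iter 1: u=1.061588  f(a)=+1.201e-01  f'(a)=-8.912e-01  a ← 5.200698 − (+1.201e-01/-8.912e-01) = 5.335412
iter 2: u=1.034784  f(a)=+4.823e-03  f'(a)=-8.209e-01  a ← 5.335412 − (+4.823e-03/-8.209e-01) = 5.341287
iter 3: u=1.033646  f(a)=+8.505e-06  f'(a)=-8.180e-01  a ← 5.341287 − (+8.505e-06/-8.180e-01) = 5.341297
iter 4: u=1.033644  f(a)=+2.655e-11  f'(a)=-8.180e-01  a ← 5.341297 − (+2.655e-11/-8.180e-01) = 5.341297
iter 5: u=1.033644  f(a)=+0.000e+00  f'(a)=-8.180e-01  a ← 5.341297 − (+0.000e+00/-8.180e-01) = 5.341297
converged: |Δa| < 1e-12 after 5 iterations
sag = a·(cosh(S/(2a)) − 1) = 5.341297·(cosh(1.033644) − 1) = 3.116647
T_max/T_min = cosh(S/(2a)) = 1.583500

a=5.341 sag=3.117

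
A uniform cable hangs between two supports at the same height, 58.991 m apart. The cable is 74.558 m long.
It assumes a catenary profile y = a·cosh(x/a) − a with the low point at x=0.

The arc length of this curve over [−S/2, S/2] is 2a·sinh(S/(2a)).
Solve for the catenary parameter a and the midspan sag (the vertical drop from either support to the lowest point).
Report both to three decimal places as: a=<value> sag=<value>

seed: a₀ = √(S³/(24(L−S))) = √(58.991³/(24·15.567)) = 23.440699
iter 1: u=1.258303  f(a)=+1.280e+00  f'(a)=-1.551e+00  a ← 23.440699 − (+1.280e+00/-1.551e+00) = 24.266028
iter 2: u=1.215506  f(a)=+7.070e-02  f'(a)=-1.384e+00  a ← 24.266028 − (+7.070e-02/-1.384e+00) = 24.317124
iter 3: u=1.212952  f(a)=+2.437e-04  f'(a)=-1.374e+00  a ← 24.317124 − (+2.437e-04/-1.374e+00) = 24.317301
iter 4: u=1.212943  f(a)=+2.916e-09  f'(a)=-1.374e+00  a ← 24.317301 − (+2.916e-09/-1.374e+00) = 24.317301
iter 5: u=1.212943  f(a)=+1.421e-14  f'(a)=-1.374e+00  a ← 24.317301 − (+1.421e-14/-1.374e+00) = 24.317301
converged: |Δa| < 1e-12 after 5 iterations
sag = a·(cosh(S/(2a)) − 1) = 24.317301·(cosh(1.212943) − 1) = 20.191743
T_max/T_min = cosh(S/(2a)) = 1.830345

a=24.317 sag=20.192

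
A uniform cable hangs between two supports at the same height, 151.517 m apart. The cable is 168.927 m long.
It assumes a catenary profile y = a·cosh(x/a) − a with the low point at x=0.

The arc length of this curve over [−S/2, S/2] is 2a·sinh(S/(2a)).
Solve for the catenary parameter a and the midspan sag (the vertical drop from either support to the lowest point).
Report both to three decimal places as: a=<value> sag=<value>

a=92.773 sag=32.690

seed: a₀ = √(S³/(24(L−S))) = √(151.517³/(24·17.410)) = 91.240370
iter 1: u=0.830318  f(a)=+6.101e-01  f'(a)=-4.086e-01  a ← 91.240370 − (+6.101e-01/-4.086e-01) = 92.733515
iter 2: u=0.816948  f(a)=+1.530e-02  f'(a)=-3.883e-01  a ← 92.733515 − (+1.530e-02/-3.883e-01) = 92.772910
iter 3: u=0.816602  f(a)=+1.017e-05  f'(a)=-3.878e-01  a ← 92.772910 − (+1.017e-05/-3.878e-01) = 92.772937
iter 4: u=0.816601  f(a)=+4.491e-12  f'(a)=-3.878e-01  a ← 92.772937 − (+4.491e-12/-3.878e-01) = 92.772937
converged: |Δa| < 1e-12 after 4 iterations
sag = a·(cosh(S/(2a)) − 1) = 92.772937·(cosh(0.816601) − 1) = 32.689809
T_max/T_min = cosh(S/(2a)) = 1.352364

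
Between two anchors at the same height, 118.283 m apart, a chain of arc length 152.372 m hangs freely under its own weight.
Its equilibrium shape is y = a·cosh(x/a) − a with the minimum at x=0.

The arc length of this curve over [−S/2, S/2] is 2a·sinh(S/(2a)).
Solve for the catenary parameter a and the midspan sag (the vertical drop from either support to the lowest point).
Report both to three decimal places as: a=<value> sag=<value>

a=46.803 sag=42.611

seed: a₀ = √(S³/(24(L−S))) = √(118.283³/(24·34.089)) = 44.974956
iter 1: u=1.314987  f(a)=+3.072e+00  f'(a)=-1.795e+00  a ← 44.974956 − (+3.072e+00/-1.795e+00) = 46.686400
iter 2: u=1.266782  f(a)=+1.840e-01  f'(a)=-1.586e+00  a ← 46.686400 − (+1.840e-01/-1.586e+00) = 46.802468
iter 3: u=1.263641  f(a)=+7.538e-04  f'(a)=-1.573e+00  a ← 46.802468 − (+7.538e-04/-1.573e+00) = 46.802948
iter 4: u=1.263628  f(a)=+1.276e-08  f'(a)=-1.573e+00  a ← 46.802948 − (+1.276e-08/-1.573e+00) = 46.802948
iter 5: u=1.263628  f(a)=-2.842e-14  f'(a)=-1.573e+00  a ← 46.802948 − (-2.842e-14/-1.573e+00) = 46.802948
converged: |Δa| < 1e-12 after 5 iterations
sag = a·(cosh(S/(2a)) − 1) = 46.802948·(cosh(1.263628) − 1) = 42.610824
T_max/T_min = cosh(S/(2a)) = 1.910430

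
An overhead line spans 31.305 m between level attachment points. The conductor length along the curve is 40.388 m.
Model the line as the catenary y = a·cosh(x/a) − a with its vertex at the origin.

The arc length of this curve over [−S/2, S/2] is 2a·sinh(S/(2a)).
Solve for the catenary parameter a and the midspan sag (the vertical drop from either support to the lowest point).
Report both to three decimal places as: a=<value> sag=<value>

seed: a₀ = √(S³/(24(L−S))) = √(31.305³/(24·9.083)) = 11.863157
iter 1: u=1.319421  f(a)=+8.242e-01  f'(a)=-1.815e+00  a ← 11.863157 − (+8.242e-01/-1.815e+00) = 12.317259
iter 2: u=1.270778  f(a)=+4.969e-02  f'(a)=-1.602e+00  a ← 12.317259 − (+4.969e-02/-1.602e+00) = 12.348272
iter 3: u=1.267586  f(a)=+2.062e-04  f'(a)=-1.589e+00  a ← 12.348272 − (+2.062e-04/-1.589e+00) = 12.348401
iter 4: u=1.267573  f(a)=+3.584e-09  f'(a)=-1.589e+00  a ← 12.348401 − (+3.584e-09/-1.589e+00) = 12.348401
iter 5: u=1.267573  f(a)=-7.105e-15  f'(a)=-1.589e+00  a ← 12.348401 − (-7.105e-15/-1.589e+00) = 12.348401
converged: |Δa| < 1e-12 after 5 iterations
sag = a·(cosh(S/(2a)) − 1) = 12.348401·(cosh(1.267573) − 1) = 11.321847
T_max/T_min = cosh(S/(2a)) = 1.916867

a=12.348 sag=11.322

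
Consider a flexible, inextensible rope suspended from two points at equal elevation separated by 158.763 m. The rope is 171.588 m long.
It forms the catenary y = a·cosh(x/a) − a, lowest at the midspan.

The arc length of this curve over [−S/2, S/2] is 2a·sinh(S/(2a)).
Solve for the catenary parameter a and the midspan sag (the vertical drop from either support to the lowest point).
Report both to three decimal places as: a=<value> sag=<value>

seed: a₀ = √(S³/(24(L−S))) = √(158.763³/(24·12.825)) = 114.022258
iter 1: u=0.696193  f(a)=+3.144e-01  f'(a)=-2.360e-01  a ← 114.022258 − (+3.144e-01/-2.360e-01) = 115.354244
iter 2: u=0.688154  f(a)=+5.594e-03  f'(a)=-2.277e-01  a ← 115.354244 − (+5.594e-03/-2.277e-01) = 115.378811
iter 3: u=0.688008  f(a)=+1.842e-06  f'(a)=-2.276e-01  a ← 115.378811 − (+1.842e-06/-2.276e-01) = 115.378820
iter 4: u=0.688008  f(a)=+1.990e-13  f'(a)=-2.276e-01  a ← 115.378820 − (+1.990e-13/-2.276e-01) = 115.378820
converged: |Δa| < 1e-12 after 4 iterations
sag = a·(cosh(S/(2a)) − 1) = 115.378820·(cosh(0.688008) − 1) = 28.401855
T_max/T_min = cosh(S/(2a)) = 1.246162

a=115.379 sag=28.402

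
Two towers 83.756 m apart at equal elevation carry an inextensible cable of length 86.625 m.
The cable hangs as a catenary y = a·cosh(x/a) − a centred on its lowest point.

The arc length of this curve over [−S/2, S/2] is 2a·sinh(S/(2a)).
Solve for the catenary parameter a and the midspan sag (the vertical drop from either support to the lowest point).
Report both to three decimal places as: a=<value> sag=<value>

a=92.846 sag=9.606

seed: a₀ = √(S³/(24(L−S))) = √(83.756³/(24·2.869)) = 92.374691
iter 1: u=0.453349  f(a)=+2.963e-02  f'(a)=-6.340e-02  a ← 92.374691 − (+2.963e-02/-6.340e-02) = 92.841979
iter 2: u=0.451068  f(a)=+2.263e-04  f'(a)=-6.244e-02  a ← 92.841979 − (+2.263e-04/-6.244e-02) = 92.845604
iter 3: u=0.451050  f(a)=+1.343e-08  f'(a)=-6.243e-02  a ← 92.845604 − (+1.343e-08/-6.243e-02) = 92.845604
iter 4: u=0.451050  f(a)=+0.000e+00  f'(a)=-6.243e-02  a ← 92.845604 − (+0.000e+00/-6.243e-02) = 92.845604
converged: |Δa| < 1e-12 after 4 iterations
sag = a·(cosh(S/(2a)) − 1) = 92.845604·(cosh(0.451050) − 1) = 9.605745
T_max/T_min = cosh(S/(2a)) = 1.103459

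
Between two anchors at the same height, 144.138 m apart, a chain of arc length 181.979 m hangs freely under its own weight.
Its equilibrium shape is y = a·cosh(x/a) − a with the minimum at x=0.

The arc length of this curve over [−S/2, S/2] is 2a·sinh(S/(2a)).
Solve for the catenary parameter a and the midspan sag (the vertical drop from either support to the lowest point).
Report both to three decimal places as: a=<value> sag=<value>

a=59.559 sag=49.190

seed: a₀ = √(S³/(24(L−S))) = √(144.138³/(24·37.841)) = 57.422330
iter 1: u=1.255069  f(a)=+3.095e+00  f'(a)=-1.538e+00  a ← 57.422330 − (+3.095e+00/-1.538e+00) = 59.434924
iter 2: u=1.212570  f(a)=+1.701e-01  f'(a)=-1.373e+00  a ← 59.434924 − (+1.701e-01/-1.373e+00) = 59.558862
iter 3: u=1.210047  f(a)=+5.805e-04  f'(a)=-1.363e+00  a ← 59.558862 − (+5.805e-04/-1.363e+00) = 59.559287
iter 4: u=1.210038  f(a)=+6.808e-09  f'(a)=-1.363e+00  a ← 59.559287 − (+6.808e-09/-1.363e+00) = 59.559287
iter 5: u=1.210038  f(a)=-2.842e-14  f'(a)=-1.363e+00  a ← 59.559287 − (-2.842e-14/-1.363e+00) = 59.559287
converged: |Δa| < 1e-12 after 5 iterations
sag = a·(cosh(S/(2a)) − 1) = 59.559287·(cosh(1.210038) − 1) = 49.189956
T_max/T_min = cosh(S/(2a)) = 1.825899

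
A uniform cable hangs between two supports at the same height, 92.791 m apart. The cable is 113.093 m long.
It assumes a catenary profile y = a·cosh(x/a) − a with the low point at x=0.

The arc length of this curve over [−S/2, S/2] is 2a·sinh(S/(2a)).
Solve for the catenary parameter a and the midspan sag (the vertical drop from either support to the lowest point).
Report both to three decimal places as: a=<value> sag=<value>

seed: a₀ = √(S³/(24(L−S))) = √(92.791³/(24·20.302)) = 40.493354
iter 1: u=1.145756  f(a)=+1.375e+00  f'(a)=-1.141e+00  a ← 40.493354 − (+1.375e+00/-1.141e+00) = 41.698763
iter 2: u=1.112635  f(a)=+6.379e-02  f'(a)=-1.037e+00  a ← 41.698763 − (+6.379e-02/-1.037e+00) = 41.760269
iter 3: u=1.110996  f(a)=+1.521e-04  f'(a)=-1.032e+00  a ← 41.760269 − (+1.521e-04/-1.032e+00) = 41.760416
iter 4: u=1.110992  f(a)=+8.687e-10  f'(a)=-1.032e+00  a ← 41.760416 − (+8.687e-10/-1.032e+00) = 41.760416
iter 5: u=1.110992  f(a)=-2.842e-14  f'(a)=-1.032e+00  a ← 41.760416 − (-2.842e-14/-1.032e+00) = 41.760416
converged: |Δa| < 1e-12 after 5 iterations
sag = a·(cosh(S/(2a)) − 1) = 41.760416·(cosh(1.110992) − 1) = 28.534954
T_max/T_min = cosh(S/(2a)) = 1.683301

a=41.760 sag=28.535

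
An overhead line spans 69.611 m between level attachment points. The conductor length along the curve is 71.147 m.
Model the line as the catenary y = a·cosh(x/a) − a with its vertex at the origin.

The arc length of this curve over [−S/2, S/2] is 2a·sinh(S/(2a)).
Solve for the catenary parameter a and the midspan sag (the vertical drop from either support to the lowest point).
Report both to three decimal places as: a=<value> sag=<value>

a=95.972 sag=6.381

seed: a₀ = √(S³/(24(L−S))) = √(69.611³/(24·1.536)) = 95.656741
iter 1: u=0.363858  f(a)=+1.020e-02  f'(a)=-3.254e-02  a ← 95.656741 − (+1.020e-02/-3.254e-02) = 95.970178
iter 2: u=0.362670  f(a)=+5.035e-05  f'(a)=-3.222e-02  a ← 95.970178 − (+5.035e-05/-3.222e-02) = 95.971741
iter 3: u=0.362664  f(a)=+1.240e-09  f'(a)=-3.222e-02  a ← 95.971741 − (+1.240e-09/-3.222e-02) = 95.971741
iter 4: u=0.362664  f(a)=+1.421e-14  f'(a)=-3.222e-02  a ← 95.971741 − (+1.421e-14/-3.222e-02) = 95.971741
converged: |Δa| < 1e-12 after 4 iterations
sag = a·(cosh(S/(2a)) − 1) = 95.971741·(cosh(0.362664) − 1) = 6.380831
T_max/T_min = cosh(S/(2a)) = 1.066487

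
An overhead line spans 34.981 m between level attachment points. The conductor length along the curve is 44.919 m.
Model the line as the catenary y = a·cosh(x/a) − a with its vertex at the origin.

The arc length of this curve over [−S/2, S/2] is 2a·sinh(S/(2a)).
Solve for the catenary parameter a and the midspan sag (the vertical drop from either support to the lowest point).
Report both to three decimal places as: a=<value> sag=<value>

seed: a₀ = √(S³/(24(L−S))) = √(34.981³/(24·9.938)) = 13.396558
iter 1: u=1.305597  f(a)=+8.822e-01  f'(a)=-1.752e+00  a ← 13.396558 − (+8.822e-01/-1.752e+00) = 13.899970
iter 2: u=1.258312  f(a)=+5.217e-02  f'(a)=-1.551e+00  a ← 13.899970 − (+5.217e-02/-1.551e+00) = 13.933608
iter 3: u=1.255274  f(a)=+2.078e-04  f'(a)=-1.538e+00  a ← 13.933608 − (+2.078e-04/-1.538e+00) = 13.933743
iter 4: u=1.255262  f(a)=+3.324e-09  f'(a)=-1.538e+00  a ← 13.933743 − (+3.324e-09/-1.538e+00) = 13.933743
iter 5: u=1.255262  f(a)=-7.105e-15  f'(a)=-1.538e+00  a ← 13.933743 − (-7.105e-15/-1.538e+00) = 13.933743
converged: |Δa| < 1e-12 after 5 iterations
sag = a·(cosh(S/(2a)) − 1) = 13.933743·(cosh(1.255262) − 1) = 12.496889
T_max/T_min = cosh(S/(2a)) = 1.896880

a=13.934 sag=12.497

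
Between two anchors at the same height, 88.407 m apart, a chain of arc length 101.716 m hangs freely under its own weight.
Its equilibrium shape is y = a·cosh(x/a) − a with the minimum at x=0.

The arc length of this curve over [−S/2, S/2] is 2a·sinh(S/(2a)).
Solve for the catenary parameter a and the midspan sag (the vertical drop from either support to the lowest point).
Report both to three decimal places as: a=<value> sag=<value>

seed: a₀ = √(S³/(24(L−S))) = √(88.407³/(24·13.309)) = 46.510568
iter 1: u=0.950397  f(a)=+6.142e-01  f'(a)=-6.257e-01  a ← 46.510568 − (+6.142e-01/-6.257e-01) = 47.492143
iter 2: u=0.930754  f(a)=+1.998e-02  f'(a)=-5.856e-01  a ← 47.492143 − (+1.998e-02/-5.856e-01) = 47.526265
iter 3: u=0.930086  f(a)=+2.272e-05  f'(a)=-5.842e-01  a ← 47.526265 − (+2.272e-05/-5.842e-01) = 47.526304
iter 4: u=0.930085  f(a)=+2.947e-11  f'(a)=-5.842e-01  a ← 47.526304 − (+2.947e-11/-5.842e-01) = 47.526304
iter 5: u=0.930085  f(a)=+1.421e-14  f'(a)=-5.842e-01  a ← 47.526304 − (+1.421e-14/-5.842e-01) = 47.526304
converged: |Δa| < 1e-12 after 5 iterations
sag = a·(cosh(S/(2a)) − 1) = 47.526304·(cosh(0.930085) − 1) = 22.081783
T_max/T_min = cosh(S/(2a)) = 1.464622

a=47.526 sag=22.082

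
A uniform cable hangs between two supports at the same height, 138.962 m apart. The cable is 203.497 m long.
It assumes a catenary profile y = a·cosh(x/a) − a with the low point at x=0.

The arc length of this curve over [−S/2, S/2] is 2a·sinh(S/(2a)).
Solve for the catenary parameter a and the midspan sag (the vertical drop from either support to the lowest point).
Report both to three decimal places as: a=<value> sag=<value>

seed: a₀ = √(S³/(24(L−S))) = √(138.962³/(24·64.535)) = 41.623712
iter 1: u=1.669265  f(a)=+9.611e+00  f'(a)=-4.055e+00  a ← 41.623712 − (+9.611e+00/-4.055e+00) = 43.993675
iter 2: u=1.579341  f(a)=+8.820e-01  f'(a)=-3.342e+00  a ← 43.993675 − (+8.820e-01/-3.342e+00) = 44.257551
iter 3: u=1.569924  f(a)=+9.084e-03  f'(a)=-3.274e+00  a ← 44.257551 − (+9.084e-03/-3.274e+00) = 44.260325
iter 4: u=1.569826  f(a)=+9.857e-07  f'(a)=-3.273e+00  a ← 44.260325 − (+9.857e-07/-3.273e+00) = 44.260326
iter 5: u=1.569826  f(a)=+5.684e-14  f'(a)=-3.273e+00  a ← 44.260326 − (+5.684e-14/-3.273e+00) = 44.260326
converged: |Δa| < 1e-12 after 5 iterations
sag = a·(cosh(S/(2a)) − 1) = 44.260326·(cosh(1.569826) − 1) = 66.697926
T_max/T_min = cosh(S/(2a)) = 2.506946

a=44.260 sag=66.698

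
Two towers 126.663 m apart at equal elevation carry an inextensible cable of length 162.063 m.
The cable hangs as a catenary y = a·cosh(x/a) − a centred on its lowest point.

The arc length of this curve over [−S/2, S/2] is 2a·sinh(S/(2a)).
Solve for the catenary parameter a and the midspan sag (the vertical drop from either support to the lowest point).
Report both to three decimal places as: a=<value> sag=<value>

a=50.838 sag=44.821

seed: a₀ = √(S³/(24(L−S))) = √(126.663³/(24·35.400)) = 48.906592
iter 1: u=1.294948  f(a)=+3.089e+00  f'(a)=-1.705e+00  a ← 48.906592 − (+3.089e+00/-1.705e+00) = 50.718121
iter 2: u=1.248696  f(a)=+1.799e-01  f'(a)=-1.512e+00  a ← 50.718121 − (+1.799e-01/-1.512e+00) = 50.837133
iter 3: u=1.245772  f(a)=+6.940e-04  f'(a)=-1.500e+00  a ← 50.837133 − (+6.940e-04/-1.500e+00) = 50.837595
iter 4: u=1.245761  f(a)=+1.041e-08  f'(a)=-1.500e+00  a ← 50.837595 − (+1.041e-08/-1.500e+00) = 50.837595
iter 5: u=1.245761  f(a)=+0.000e+00  f'(a)=-1.500e+00  a ← 50.837595 − (+0.000e+00/-1.500e+00) = 50.837595
converged: |Δa| < 1e-12 after 5 iterations
sag = a·(cosh(S/(2a)) − 1) = 50.837595·(cosh(1.245761) − 1) = 44.820991
T_max/T_min = cosh(S/(2a)) = 1.881650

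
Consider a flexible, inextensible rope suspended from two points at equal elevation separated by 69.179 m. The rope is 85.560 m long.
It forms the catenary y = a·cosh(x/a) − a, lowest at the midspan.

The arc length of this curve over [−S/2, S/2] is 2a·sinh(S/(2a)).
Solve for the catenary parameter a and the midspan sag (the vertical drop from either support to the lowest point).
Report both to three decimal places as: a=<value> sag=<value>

seed: a₀ = √(S³/(24(L−S))) = √(69.179³/(24·16.381)) = 29.019211
iter 1: u=1.191952  f(a)=+1.204e+00  f'(a)=-1.298e+00  a ← 29.019211 − (+1.204e+00/-1.298e+00) = 29.946841
iter 2: u=1.155030  f(a)=+6.013e-02  f'(a)=-1.171e+00  a ← 29.946841 − (+6.013e-02/-1.171e+00) = 29.998191
iter 3: u=1.153053  f(a)=+1.675e-04  f'(a)=-1.165e+00  a ← 29.998191 − (+1.675e-04/-1.165e+00) = 29.998335
iter 4: u=1.153047  f(a)=+1.308e-09  f'(a)=-1.164e+00  a ← 29.998335 − (+1.308e-09/-1.164e+00) = 29.998335
iter 5: u=1.153047  f(a)=+0.000e+00  f'(a)=-1.164e+00  a ← 29.998335 − (+0.000e+00/-1.164e+00) = 29.998335
converged: |Δa| < 1e-12 after 5 iterations
sag = a·(cosh(S/(2a)) − 1) = 29.998335·(cosh(1.153047) − 1) = 22.251340
T_max/T_min = cosh(S/(2a)) = 1.741752

a=29.998 sag=22.251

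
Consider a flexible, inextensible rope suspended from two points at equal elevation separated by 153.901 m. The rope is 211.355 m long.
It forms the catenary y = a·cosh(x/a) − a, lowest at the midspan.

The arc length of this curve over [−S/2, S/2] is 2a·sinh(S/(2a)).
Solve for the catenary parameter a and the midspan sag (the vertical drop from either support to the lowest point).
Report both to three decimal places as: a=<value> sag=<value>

a=54.079 sag=64.632

seed: a₀ = √(S³/(24(L−S))) = √(153.901³/(24·57.454)) = 51.415777
iter 1: u=1.496632  f(a)=+6.789e+00  f'(a)=-2.777e+00  a ← 51.415777 − (+6.789e+00/-2.777e+00) = 53.860179
iter 2: u=1.428709  f(a)=+5.141e-01  f'(a)=-2.371e+00  a ← 53.860179 − (+5.141e-01/-2.371e+00) = 54.077017
iter 3: u=1.422980  f(a)=+3.483e-03  f'(a)=-2.339e+00  a ← 54.077017 − (+3.483e-03/-2.339e+00) = 54.078506
iter 4: u=1.422941  f(a)=+1.623e-07  f'(a)=-2.339e+00  a ← 54.078506 − (+1.623e-07/-2.339e+00) = 54.078506
iter 5: u=1.422941  f(a)=+0.000e+00  f'(a)=-2.339e+00  a ← 54.078506 − (+0.000e+00/-2.339e+00) = 54.078506
converged: |Δa| < 1e-12 after 5 iterations
sag = a·(cosh(S/(2a)) − 1) = 54.078506·(cosh(1.422941) − 1) = 64.632146
T_max/T_min = cosh(S/(2a)) = 2.195154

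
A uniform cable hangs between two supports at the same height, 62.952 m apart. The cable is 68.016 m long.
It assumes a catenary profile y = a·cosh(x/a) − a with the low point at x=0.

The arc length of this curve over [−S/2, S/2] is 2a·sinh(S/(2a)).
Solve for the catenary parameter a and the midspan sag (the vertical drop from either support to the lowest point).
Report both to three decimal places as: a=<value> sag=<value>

seed: a₀ = √(S³/(24(L−S))) = √(62.952³/(24·5.064)) = 45.306637
iter 1: u=0.694733  f(a)=+1.236e-01  f'(a)=-2.345e-01  a ← 45.306637 − (+1.236e-01/-2.345e-01) = 45.833763
iter 2: u=0.686743  f(a)=+2.191e-03  f'(a)=-2.263e-01  a ← 45.833763 − (+2.191e-03/-2.263e-01) = 45.843444
iter 3: u=0.686598  f(a)=+7.154e-07  f'(a)=-2.261e-01  a ← 45.843444 − (+7.154e-07/-2.261e-01) = 45.843447
iter 4: u=0.686598  f(a)=+8.527e-14  f'(a)=-2.261e-01  a ← 45.843447 − (+8.527e-14/-2.261e-01) = 45.843447
converged: |Δa| < 1e-12 after 4 iterations
sag = a·(cosh(S/(2a)) − 1) = 45.843447·(cosh(0.686598) − 1) = 11.236897
T_max/T_min = cosh(S/(2a)) = 1.245115

a=45.843 sag=11.237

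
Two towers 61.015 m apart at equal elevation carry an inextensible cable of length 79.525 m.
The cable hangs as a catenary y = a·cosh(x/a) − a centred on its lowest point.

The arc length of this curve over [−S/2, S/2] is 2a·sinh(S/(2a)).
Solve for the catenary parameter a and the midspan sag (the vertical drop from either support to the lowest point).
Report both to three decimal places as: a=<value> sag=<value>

a=23.577 sag=22.650

seed: a₀ = √(S³/(24(L−S))) = √(61.015³/(24·18.510)) = 22.612371
iter 1: u=1.349151  f(a)=+1.759e+00  f'(a)=-1.955e+00  a ← 22.612371 − (+1.759e+00/-1.955e+00) = 23.512275
iter 2: u=1.297514  f(a)=+1.105e-01  f'(a)=-1.717e+00  a ← 23.512275 − (+1.105e-01/-1.717e+00) = 23.576637
iter 3: u=1.293972  f(a)=+5.002e-04  f'(a)=-1.701e+00  a ← 23.576637 − (+5.002e-04/-1.701e+00) = 23.576931
iter 4: u=1.293956  f(a)=+1.036e-08  f'(a)=-1.701e+00  a ← 23.576931 − (+1.036e-08/-1.701e+00) = 23.576931
iter 5: u=1.293956  f(a)=+0.000e+00  f'(a)=-1.701e+00  a ← 23.576931 − (+0.000e+00/-1.701e+00) = 23.576931
converged: |Δa| < 1e-12 after 5 iterations
sag = a·(cosh(S/(2a)) − 1) = 23.576931·(cosh(1.293956) − 1) = 22.649989
T_max/T_min = cosh(S/(2a)) = 1.960684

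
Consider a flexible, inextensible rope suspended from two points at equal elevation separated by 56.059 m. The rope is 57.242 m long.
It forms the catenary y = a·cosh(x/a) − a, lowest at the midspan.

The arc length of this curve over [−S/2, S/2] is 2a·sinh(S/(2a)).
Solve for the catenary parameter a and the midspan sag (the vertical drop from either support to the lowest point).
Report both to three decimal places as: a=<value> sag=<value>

seed: a₀ = √(S³/(24(L−S))) = √(56.059³/(24·1.183)) = 78.771665
iter 1: u=0.355832  f(a)=+7.512e-03  f'(a)=-3.042e-02  a ← 78.771665 − (+7.512e-03/-3.042e-02) = 79.018622
iter 2: u=0.354720  f(a)=+3.547e-05  f'(a)=-3.013e-02  a ← 79.018622 − (+3.547e-05/-3.013e-02) = 79.019799
iter 3: u=0.354715  f(a)=+7.994e-10  f'(a)=-3.013e-02  a ← 79.019799 − (+7.994e-10/-3.013e-02) = 79.019799
iter 4: u=0.354715  f(a)=+7.105e-15  f'(a)=-3.013e-02  a ← 79.019799 − (+7.105e-15/-3.013e-02) = 79.019799
converged: |Δa| < 1e-12 after 4 iterations
sag = a·(cosh(S/(2a)) − 1) = 79.019799·(cosh(0.354715) − 1) = 5.023584
T_max/T_min = cosh(S/(2a)) = 1.063574

a=79.020 sag=5.024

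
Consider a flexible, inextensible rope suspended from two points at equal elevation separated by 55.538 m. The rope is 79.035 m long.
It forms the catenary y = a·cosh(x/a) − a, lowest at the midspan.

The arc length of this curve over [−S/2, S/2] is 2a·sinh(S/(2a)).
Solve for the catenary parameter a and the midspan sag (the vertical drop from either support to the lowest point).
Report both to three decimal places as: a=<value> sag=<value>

seed: a₀ = √(S³/(24(L−S))) = √(55.538³/(24·23.497)) = 17.429042
iter 1: u=1.593260  f(a)=+3.169e+00  f'(a)=-3.446e+00  a ← 17.429042 − (+3.169e+00/-3.446e+00) = 18.348735
iter 2: u=1.513401  f(a)=+2.681e-01  f'(a)=-2.885e+00  a ← 18.348735 − (+2.681e-01/-2.885e+00) = 18.441663
iter 3: u=1.505775  f(a)=+2.311e-03  f'(a)=-2.836e+00  a ← 18.441663 − (+2.311e-03/-2.836e+00) = 18.442478
iter 4: u=1.505709  f(a)=+1.750e-07  f'(a)=-2.835e+00  a ← 18.442478 − (+1.750e-07/-2.835e+00) = 18.442478
iter 5: u=1.505709  f(a)=-1.421e-14  f'(a)=-2.835e+00  a ← 18.442478 − (-1.421e-14/-2.835e+00) = 18.442478
converged: |Δa| < 1e-12 after 5 iterations
sag = a·(cosh(S/(2a)) − 1) = 18.442478·(cosh(1.505709) − 1) = 25.166670
T_max/T_min = cosh(S/(2a)) = 2.364604

a=18.442 sag=25.167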